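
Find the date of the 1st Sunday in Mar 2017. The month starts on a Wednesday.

Mar 5, 2017

Mar 2017 begins on a Wednesday, so the first Sunday is Mar 5 (4 days later).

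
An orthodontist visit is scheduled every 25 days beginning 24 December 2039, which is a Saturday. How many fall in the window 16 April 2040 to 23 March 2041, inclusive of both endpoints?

Occurrences land 25·i days after 24 December 2039 for i = 0, 1, 2, …
16 April 2040 is 114 days after the start; 114 ÷ 25 = 4 remainder 14; since the remainder is 14, round up to i = 5. First occurrence in the window: #6 on 27 April 2040 (5×25 = 125 days in).
23 March 2041 is 455 days after the start; 455 ÷ 25 = 18 remainder 5. Last occurrence in the window: #19 on 18 March 2041.
Occurrences #6 through #19: 14 in total.

14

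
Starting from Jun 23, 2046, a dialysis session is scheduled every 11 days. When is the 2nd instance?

Jul 4, 2046

The 2nd occurrence is 1 interval after the first: 1 × 11 = 11 days after Jun 23, 2046.
Jun has 30 days — 7 days to the end of Jun leaves 4.
4 days into Jul → Jul 4, 2046.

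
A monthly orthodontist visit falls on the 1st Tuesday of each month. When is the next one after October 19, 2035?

November 6, 2035

October 2035 starts on a Monday, so its 1st Tuesday is October 2, 2035 (1 day in).
That is not after October 19, 2035, so look at November 2035.
November 2035 starts on a Thursday, so its 1st Tuesday is November 6, 2035 (5 days in).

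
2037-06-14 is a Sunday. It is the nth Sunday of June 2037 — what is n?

Day 14 falls in week ⌈14/7⌉ of the month.
Days 1–7 hold the 1st Sunday, 8–14 the 2nd, 15–21 the 3rd, 22–28 the 4th, 29–31 the 5th.
14 is in the range for the 2nd.

2nd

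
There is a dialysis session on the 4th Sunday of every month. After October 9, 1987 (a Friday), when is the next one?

October 1987 starts on a Thursday; its first Sunday is the 4th, so the 4th Sunday is the 25th — October 25, 1987.
October 25, 1987 is after October 9, 1987, so that is the next one.

October 25, 1987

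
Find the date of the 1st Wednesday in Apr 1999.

Apr 1999 begins on a Thursday, so the first Wednesday is Apr 7 (6 days later).

Apr 7, 1999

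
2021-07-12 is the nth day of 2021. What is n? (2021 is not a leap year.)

Days in months before July: 31 + 28 + 31 + 30 + 31 + 30 = 181.
Plus 12 days into July → day 193.

193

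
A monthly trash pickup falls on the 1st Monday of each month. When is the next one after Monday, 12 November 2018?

3 December 2018

November 2018 starts on a Thursday, so its 1st Monday is 5 November 2018 (4 days in).
That is not after 12 November 2018, so look at December 2018.
December 2018 starts on a Saturday, so its 1st Monday is 3 December 2018 (2 days in).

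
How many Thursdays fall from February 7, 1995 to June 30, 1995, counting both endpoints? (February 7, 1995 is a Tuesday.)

February 7, 1995 is a Tuesday; the first Thursday on or after it is February 9, 1995 (2 days later).
From February 9, 1995 to June 30, 1995: 19 + 31 + 30 + 31 + 30 = 141 days (rest of February, March, April, May, June).
141 ÷ 7 = 20 full weeks with remainder 1, so 20 more Thursdays after the first → 21.

21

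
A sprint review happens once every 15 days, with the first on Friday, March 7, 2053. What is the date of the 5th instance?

May 6, 2053

The 5th occurrence is 4 intervals after the first: 4 × 15 = 60 days after March 7, 2053.
March has 31 days — 24 days to the end of March leaves 36.
April has 30 days (6 left).
6 days into May → May 6, 2053.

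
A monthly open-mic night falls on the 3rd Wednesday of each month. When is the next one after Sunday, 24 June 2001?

18 July 2001

June 2001 starts on a Friday; its first Wednesday is the 6th, so the 3rd Wednesday is the 20th — 20 June 2001.
That is not after 24 June 2001, so look at July 2001.
July 2001 starts on a Sunday; its first Wednesday is the 4th, so the 3rd Wednesday is the 18th — 18 July 2001.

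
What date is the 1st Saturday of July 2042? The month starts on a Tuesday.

July 2042 begins on a Tuesday, so the first Saturday is July 5 (4 days later).

July 5, 2042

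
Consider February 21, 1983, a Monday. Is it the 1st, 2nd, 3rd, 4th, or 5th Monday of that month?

Day 21 falls in week ⌈21/7⌉ of the month.
Days 1–7 hold the 1st Monday, 8–14 the 2nd, 15–21 the 3rd, 22–28 the 4th, 29–31 the 5th.
21 is in the range for the 3rd.

3rd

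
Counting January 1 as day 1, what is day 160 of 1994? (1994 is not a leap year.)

January has 31 days (160 − 31 = 129 remain).
February has 28 days (129 − 28 = 101 remain).
March has 31 days (101 − 31 = 70 remain).
April has 30 days (70 − 30 = 40 remain).
May has 31 days (40 − 31 = 9 remain).
9 into June → June 9.

9 June 1994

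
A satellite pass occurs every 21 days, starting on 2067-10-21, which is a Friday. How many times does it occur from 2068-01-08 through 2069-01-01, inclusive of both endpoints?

17

Occurrences land 21·i days after 2067-10-21 for i = 0, 1, 2, …
2068-01-08 is 79 days after the start; 79 ÷ 21 = 3 remainder 16; since the remainder is 16, round up to i = 4. First occurrence in the window: #5 on 2068-01-13 (4×21 = 84 days in).
2069-01-01 is 438 days after the start; 438 ÷ 21 = 20 remainder 18. Last occurrence in the window: #21 on 2068-12-14.
Occurrences #5 through #21: 17 in total.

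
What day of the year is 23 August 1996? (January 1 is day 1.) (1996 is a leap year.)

236

Days in months before August: 31 + 29 + 31 + 30 + 31 + 30 + 31 = 213.
Plus 23 days into August → day 236.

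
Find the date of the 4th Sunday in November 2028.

November 2028 begins on a Wednesday, so the first Sunday is November 5 (4 days later).
The 4th Sunday is 3 weeks later: 5 + 21 = 26.

2028-11-26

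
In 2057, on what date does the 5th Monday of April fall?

The first Monday of April 2057 is April 2.
The 5th Monday is 4 weeks later: 2 + 28 = 30.

April 30, 2057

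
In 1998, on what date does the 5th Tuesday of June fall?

June 1998 begins on a Monday, so the first Tuesday is June 2 (1 day later).
The 5th Tuesday is 4 weeks later: 2 + 28 = 30.

1998-06-30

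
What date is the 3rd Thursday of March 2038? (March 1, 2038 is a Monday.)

18 March 2038

March 2038 begins on a Monday, so the first Thursday is March 4 (3 days later).
The 3rd Thursday is 2 weeks later: 4 + 14 = 18.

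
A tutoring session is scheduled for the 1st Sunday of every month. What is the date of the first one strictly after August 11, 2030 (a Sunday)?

August 2030 starts on a Thursday, so its 1st Sunday is August 4, 2030 (3 days in).
That is not after August 11, 2030, so look at September 2030.
September 2030 starts on a Sunday, so its 1st Sunday is September 1, 2030.

September 1, 2030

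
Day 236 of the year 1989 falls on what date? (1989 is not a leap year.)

Jan has 31 days (236 − 31 = 205 remain).
Feb has 28 days (205 − 28 = 177 remain).
Mar has 31 days (177 − 31 = 146 remain).
Apr has 30 days (146 − 30 = 116 remain).
May has 31 days (116 − 31 = 85 remain).
Jun has 30 days (85 − 30 = 55 remain).
Jul has 31 days (55 − 31 = 24 remain).
24 into Aug → Aug 24.

Aug 24, 1989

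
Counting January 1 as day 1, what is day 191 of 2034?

January has 31 days (191 − 31 = 160 remain).
February has 28 days (160 − 28 = 132 remain).
March has 31 days (132 − 31 = 101 remain).
April has 30 days (101 − 30 = 71 remain).
May has 31 days (71 − 31 = 40 remain).
June has 30 days (40 − 30 = 10 remain).
10 into July → July 10.

2034-07-10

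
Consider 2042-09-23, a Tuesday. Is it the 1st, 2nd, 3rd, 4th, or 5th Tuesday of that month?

4th

Day 23 falls in week ⌈23/7⌉ of the month.
Days 1–7 hold the 1st Tuesday, 8–14 the 2nd, 15–21 the 3rd, 22–28 the 4th, 29–31 the 5th.
23 is in the range for the 4th.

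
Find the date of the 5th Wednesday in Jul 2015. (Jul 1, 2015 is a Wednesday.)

Jul 2015 begins on a Wednesday, so the first Wednesday is Jul 1.
The 5th Wednesday is 4 weeks later: 1 + 28 = 29.

Jul 29, 2015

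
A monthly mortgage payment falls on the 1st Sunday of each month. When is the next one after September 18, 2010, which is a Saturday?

October 3, 2010

September 2010 starts on a Wednesday, so its 1st Sunday is September 5, 2010 (4 days in).
That is not after September 18, 2010, so look at October 2010.
October 2010 starts on a Friday, so its 1st Sunday is October 3, 2010 (2 days in).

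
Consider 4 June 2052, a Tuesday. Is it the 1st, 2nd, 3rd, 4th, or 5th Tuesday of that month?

Day 4 falls in week ⌈4/7⌉ of the month.
Days 1–7 hold the 1st Tuesday, 8–14 the 2nd, 15–21 the 3rd, 22–28 the 4th, 29–31 the 5th.
4 is in the range for the 1st.

1st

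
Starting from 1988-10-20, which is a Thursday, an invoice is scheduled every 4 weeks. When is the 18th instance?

The 18th occurrence is 17 intervals after the first: 17 × 28 = 476 days after 1988-10-20.
October has 31 days — 11 days to the end of October leaves 465.
From end of October to end of 1988 is 61 days (404 left).
1989 has 365 days (39 left).
January has 31 days (8 left).
8 days into February → 1990-02-08.

1990-02-08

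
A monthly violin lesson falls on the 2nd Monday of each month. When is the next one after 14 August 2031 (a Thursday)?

August 2031 starts on a Friday; its first Monday is the 4th, so the 2nd Monday is the 11th — 11 August 2031.
That is not after 14 August 2031, so look at September 2031.
September 2031 starts on a Monday; its first Monday is the 1st, so the 2nd Monday is the 8th — 8 September 2031.

8 September 2031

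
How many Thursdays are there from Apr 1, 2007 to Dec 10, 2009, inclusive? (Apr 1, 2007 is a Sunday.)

141

Apr 1, 2007 is a Sunday; the first Thursday on or after it is Apr 5, 2007 (4 days later).
From Apr 5, 2007 to Dec 10, 2009: 270 + 366 + 344 = 980 days (rest of 2007, 2008, to Dec 10, 2009 in 2009).
980 ÷ 7 = 140 full weeks with remainder 0, so 140 more Thursdays after the first → 141.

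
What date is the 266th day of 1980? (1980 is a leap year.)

January has 31 days (266 − 31 = 235 remain).
February has 29 days (235 − 29 = 206 remain).
March has 31 days (206 − 31 = 175 remain).
April has 30 days (175 − 30 = 145 remain).
May has 31 days (145 − 31 = 114 remain).
June has 30 days (114 − 30 = 84 remain).
July has 31 days (84 − 31 = 53 remain).
August has 31 days (53 − 31 = 22 remain).
22 into September → September 22.

22 September 1980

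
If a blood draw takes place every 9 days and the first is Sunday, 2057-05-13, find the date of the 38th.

The 38th occurrence is 37 intervals after the first: 37 × 9 = 333 days after 2057-05-13.
May has 31 days — 18 days to the end of May leaves 315.
June has 30 days (285 left).
July has 31 days (254 left).
August has 31 days (223 left).
September has 30 days (193 left).
October has 31 days (162 left).
November has 30 days (132 left).
December has 31 days (101 left).
January has 31 days (70 left).
February has 28 days (42 left).
March has 31 days (11 left).
11 days into April → 2058-04-11.

2058-04-11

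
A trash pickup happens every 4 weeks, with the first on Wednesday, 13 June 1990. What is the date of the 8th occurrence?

26 December 1990

The 8th occurrence is 7 intervals after the first: 7 × 28 = 196 days after 13 June 1990.
June has 30 days — 17 days to the end of June leaves 179.
July has 31 days (148 left).
August has 31 days (117 left).
September has 30 days (87 left).
October has 31 days (56 left).
November has 30 days (26 left).
26 days into December → 26 December 1990.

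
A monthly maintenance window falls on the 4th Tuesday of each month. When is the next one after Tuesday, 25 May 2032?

May 2032 starts on a Saturday; its first Tuesday is the 4th, so the 4th Tuesday is the 25th — 25 May 2032.
That is not after 25 May 2032, so look at June 2032.
June 2032 starts on a Tuesday; its first Tuesday is the 1st, so the 4th Tuesday is the 22nd — 22 June 2032.

22 June 2032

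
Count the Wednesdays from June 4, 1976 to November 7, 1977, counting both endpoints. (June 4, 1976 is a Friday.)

74

June 4, 1976 is a Friday; the first Wednesday on or after it is June 9, 1976 (5 days later).
From June 9, 1976 to November 7, 1977: 205 + 311 = 516 days (rest of 1976, to November 7, 1977 in 1977).
516 ÷ 7 = 73 full weeks with remainder 5, so 73 more Wednesdays after the first → 74.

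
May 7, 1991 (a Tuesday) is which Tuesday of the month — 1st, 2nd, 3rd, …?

1st

Day 7 falls in week ⌈7/7⌉ of the month.
Days 1–7 hold the 1st Tuesday, 8–14 the 2nd, 15–21 the 3rd, 22–28 the 4th, 29–31 the 5th.
7 is in the range for the 1st.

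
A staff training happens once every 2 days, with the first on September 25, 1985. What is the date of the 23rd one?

November 8, 1985

The 23rd occurrence is 22 intervals after the first: 22 × 2 = 44 days after September 25, 1985.
September has 30 days — 5 days to the end of September leaves 39.
October has 31 days (8 left).
8 days into November → November 8, 1985.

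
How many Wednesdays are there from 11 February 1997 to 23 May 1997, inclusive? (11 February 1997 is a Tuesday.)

15

11 February 1997 is a Tuesday; the first Wednesday on or after it is 12 February 1997 (1 day later).
From 12 February 1997 to 23 May 1997: 16 + 31 + 30 + 23 = 100 days (rest of February, March, April, May).
100 ÷ 7 = 14 full weeks with remainder 2, so 14 more Wednesdays after the first → 15.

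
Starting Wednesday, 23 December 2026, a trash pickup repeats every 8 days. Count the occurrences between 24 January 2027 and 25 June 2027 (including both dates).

20

Occurrences land 8·i days after 23 December 2026 for i = 0, 1, 2, …
24 January 2027 is 32 days after the start; 32 ÷ 8 = 4 remainder 0. First occurrence in the window: #5 on 24 January 2027 (4×8 = 32 days in).
25 June 2027 is 184 days after the start; 184 ÷ 8 = 23 remainder 0. Last occurrence in the window: #24 on 25 June 2027.
Occurrences #5 through #24: 20 in total.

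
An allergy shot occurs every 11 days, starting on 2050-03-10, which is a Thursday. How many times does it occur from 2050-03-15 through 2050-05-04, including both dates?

5

Occurrences land 11·i days after 2050-03-10 for i = 0, 1, 2, …
2050-03-15 is 5 days after the start; 5 ÷ 11 = 0 remainder 5; since the remainder is 5, round up to i = 1. First occurrence in the window: #2 on 2050-03-21 (1×11 = 11 days in).
2050-05-04 is 55 days after the start; 55 ÷ 11 = 5 remainder 0. Last occurrence in the window: #6 on 2050-05-04.
Occurrences #2 through #6: 5 in total.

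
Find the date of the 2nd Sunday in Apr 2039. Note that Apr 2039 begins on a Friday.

Apr 2039 begins on a Friday, so the first Sunday is Apr 3 (2 days later).
The 2nd Sunday is 1 weeks later: 3 + 7 = 10.

Apr 10, 2039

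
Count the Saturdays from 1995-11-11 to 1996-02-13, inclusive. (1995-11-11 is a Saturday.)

1995-11-11 is a Saturday; the first Saturday on or after it is 1995-11-11.
From 1995-11-11 to 1996-02-13: 19 + 31 + 31 + 13 = 94 days (rest of November, December, January, February).
94 ÷ 7 = 13 full weeks with remainder 3, so 13 more Saturdays after the first → 14.

14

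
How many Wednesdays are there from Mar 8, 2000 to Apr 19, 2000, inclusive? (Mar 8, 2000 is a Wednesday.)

7

Mar 8, 2000 is a Wednesday; the first Wednesday on or after it is Mar 8, 2000.
From Mar 8, 2000 to Apr 19, 2000: 23 + 19 = 42 days (rest of Mar, Apr).
42 ÷ 7 = 6 full weeks with remainder 0, so 6 more Wednesdays after the first → 7.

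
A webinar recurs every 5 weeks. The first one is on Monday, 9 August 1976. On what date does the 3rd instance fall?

The 3rd occurrence is 2 intervals after the first: 2 × 35 = 70 days after 9 August 1976.
August has 31 days — 22 days to the end of August leaves 48.
September has 30 days (18 left).
18 days into October → 18 October 1976.

18 October 1976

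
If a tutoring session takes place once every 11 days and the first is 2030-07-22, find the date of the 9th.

2030-10-18

The 9th occurrence is 8 intervals after the first: 8 × 11 = 88 days after 2030-07-22.
July has 31 days — 9 days to the end of July leaves 79.
August has 31 days (48 left).
September has 30 days (18 left).
18 days into October → 2030-10-18.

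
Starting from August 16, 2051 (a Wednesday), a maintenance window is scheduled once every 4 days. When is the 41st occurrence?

The 41st occurrence is 40 intervals after the first: 40 × 4 = 160 days after August 16, 2051.
August has 31 days — 15 days to the end of August leaves 145.
September has 30 days (115 left).
October has 31 days (84 left).
November has 30 days (54 left).
December has 31 days (23 left).
23 days into January → January 23, 2052.

January 23, 2052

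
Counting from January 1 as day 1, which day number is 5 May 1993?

Days in months before May: 31 + 28 + 31 + 30 = 120.
Plus 5 days into May → day 125.

125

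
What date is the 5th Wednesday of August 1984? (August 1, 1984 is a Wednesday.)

1984-08-29

August 1984 begins on a Wednesday, so the first Wednesday is August 1.
The 5th Wednesday is 4 weeks later: 1 + 28 = 29.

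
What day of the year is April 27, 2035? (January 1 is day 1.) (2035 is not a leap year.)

Days in months before April: 31 + 28 + 31 = 90.
Plus 27 days into April → day 117.

117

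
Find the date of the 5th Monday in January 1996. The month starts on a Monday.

January 29, 1996

January 1996 begins on a Monday, so the first Monday is January 1.
The 5th Monday is 4 weeks later: 1 + 28 = 29.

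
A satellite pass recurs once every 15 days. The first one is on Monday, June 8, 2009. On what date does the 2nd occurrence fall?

The 2nd occurrence is 1 interval after the first: 1 × 15 = 15 days after June 8, 2009.
15 days later is June 23, 2009.

June 23, 2009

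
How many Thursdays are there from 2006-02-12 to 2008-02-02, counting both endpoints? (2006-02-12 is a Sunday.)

103

2006-02-12 is a Sunday; the first Thursday on or after it is 2006-02-16 (4 days later).
From 2006-02-16 to 2008-02-02: 318 + 365 + 33 = 716 days (rest of 2006, 2007, to 2008-02-02 in 2008).
716 ÷ 7 = 102 full weeks with remainder 2, so 102 more Thursdays after the first → 103.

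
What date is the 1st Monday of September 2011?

September 2011 begins on a Thursday, so the first Monday is September 5 (4 days later).

September 5, 2011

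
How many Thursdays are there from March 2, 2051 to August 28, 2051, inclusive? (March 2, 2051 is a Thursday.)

26

March 2, 2051 is a Thursday; the first Thursday on or after it is March 2, 2051.
From March 2, 2051 to August 28, 2051: 29 + 30 + 31 + 30 + 31 + 28 = 179 days (rest of March, April, May, June, July, August).
179 ÷ 7 = 25 full weeks with remainder 4, so 25 more Thursdays after the first → 26.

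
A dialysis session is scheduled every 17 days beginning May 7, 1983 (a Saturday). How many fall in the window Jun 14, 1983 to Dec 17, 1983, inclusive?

11

Occurrences land 17·i days after May 7, 1983 for i = 0, 1, 2, …
Jun 14, 1983 is 38 days after the start; 38 ÷ 17 = 2 remainder 4; since the remainder is 4, round up to i = 3. First occurrence in the window: #4 on Jun 27, 1983 (3×17 = 51 days in).
Dec 17, 1983 is 224 days after the start; 224 ÷ 17 = 13 remainder 3. Last occurrence in the window: #14 on Dec 14, 1983.
Occurrences #4 through #14: 11 in total.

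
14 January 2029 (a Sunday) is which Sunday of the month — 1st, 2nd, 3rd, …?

Day 14 falls in week ⌈14/7⌉ of the month.
Days 1–7 hold the 1st Sunday, 8–14 the 2nd, 15–21 the 3rd, 22–28 the 4th, 29–31 the 5th.
14 is in the range for the 2nd.

2nd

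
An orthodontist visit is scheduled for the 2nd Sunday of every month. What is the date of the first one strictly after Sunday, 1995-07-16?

July 1995 starts on a Saturday; its first Sunday is the 2nd, so the 2nd Sunday is the 9th — 1995-07-09.
That is not after 1995-07-16, so look at August 1995.
August 1995 starts on a Tuesday; its first Sunday is the 6th, so the 2nd Sunday is the 13th — 1995-08-13.

1995-08-13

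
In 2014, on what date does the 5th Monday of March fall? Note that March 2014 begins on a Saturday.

2014-03-31

March 2014 begins on a Saturday, so the first Monday is March 3 (2 days later).
The 5th Monday is 4 weeks later: 3 + 28 = 31.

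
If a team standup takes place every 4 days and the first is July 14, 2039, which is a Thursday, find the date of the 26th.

The 26th occurrence is 25 intervals after the first: 25 × 4 = 100 days after July 14, 2039.
July has 31 days — 17 days to the end of July leaves 83.
August has 31 days (52 left).
September has 30 days (22 left).
22 days into October → October 22, 2039.

October 22, 2039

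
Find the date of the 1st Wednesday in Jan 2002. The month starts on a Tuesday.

Jan 2, 2002

Jan 2002 begins on a Tuesday, so the first Wednesday is Jan 2 (1 day later).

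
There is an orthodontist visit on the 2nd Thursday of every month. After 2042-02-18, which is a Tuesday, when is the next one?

February 2042 starts on a Saturday; its first Thursday is the 6th, so the 2nd Thursday is the 13th — 2042-02-13.
That is not after 2042-02-18, so look at March 2042.
March 2042 starts on a Saturday; its first Thursday is the 6th, so the 2nd Thursday is the 13th — 2042-03-13.

2042-03-13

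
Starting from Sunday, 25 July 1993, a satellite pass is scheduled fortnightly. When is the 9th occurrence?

14 November 1993

The 9th occurrence is 8 intervals after the first: 8 × 14 = 112 days after 25 July 1993.
July has 31 days — 6 days to the end of July leaves 106.
August has 31 days (75 left).
September has 30 days (45 left).
October has 31 days (14 left).
14 days into November → 14 November 1993.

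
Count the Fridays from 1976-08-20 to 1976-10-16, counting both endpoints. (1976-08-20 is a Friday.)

9

1976-08-20 is a Friday; the first Friday on or after it is 1976-08-20.
From 1976-08-20 to 1976-10-16: 11 + 30 + 16 = 57 days (rest of August, September, October).
57 ÷ 7 = 8 full weeks with remainder 1, so 8 more Fridays after the first → 9.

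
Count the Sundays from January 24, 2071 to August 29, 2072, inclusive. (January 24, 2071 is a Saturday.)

84

January 24, 2071 is a Saturday; the first Sunday on or after it is January 25, 2071 (1 day later).
From January 25, 2071 to August 29, 2072: 340 + 242 = 582 days (rest of 2071, to August 29, 2072 in 2072).
582 ÷ 7 = 83 full weeks with remainder 1, so 83 more Sundays after the first → 84.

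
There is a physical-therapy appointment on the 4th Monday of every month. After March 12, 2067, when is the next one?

March 2067 starts on a Tuesday; its first Monday is the 7th, so the 4th Monday is the 28th — March 28, 2067.
March 28, 2067 is after March 12, 2067, so that is the next one.

March 28, 2067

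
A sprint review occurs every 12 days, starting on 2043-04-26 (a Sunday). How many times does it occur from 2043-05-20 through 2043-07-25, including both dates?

Occurrences land 12·i days after 2043-04-26 for i = 0, 1, 2, …
2043-05-20 is 24 days after the start; 24 ÷ 12 = 2 remainder 0. First occurrence in the window: #3 on 2043-05-20 (2×12 = 24 days in).
2043-07-25 is 90 days after the start; 90 ÷ 12 = 7 remainder 6. Last occurrence in the window: #8 on 2043-07-19.
Occurrences #3 through #8: 6 in total.

6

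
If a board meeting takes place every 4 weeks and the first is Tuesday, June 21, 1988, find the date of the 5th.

The 5th occurrence is 4 intervals after the first: 4 × 28 = 112 days after June 21, 1988.
June has 30 days — 9 days to the end of June leaves 103.
July has 31 days (72 left).
August has 31 days (41 left).
September has 30 days (11 left).
11 days into October → October 11, 1988.

October 11, 1988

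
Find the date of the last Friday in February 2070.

28 February 2070

The first Friday of February 2070 is February 7.
February 2070 has 28 days. Adding weeks: 7, 14, 21, 28 — the last one ≤ 28 is the 28th.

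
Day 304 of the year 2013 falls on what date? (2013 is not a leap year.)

31 October 2013

January has 31 days (304 − 31 = 273 remain).
February has 28 days (273 − 28 = 245 remain).
March has 31 days (245 − 31 = 214 remain).
April has 30 days (214 − 30 = 184 remain).
May has 31 days (184 − 31 = 153 remain).
June has 30 days (153 − 30 = 123 remain).
July has 31 days (123 − 31 = 92 remain).
August has 31 days (92 − 31 = 61 remain).
September has 30 days (61 − 30 = 31 remain).
31 into October → October 31.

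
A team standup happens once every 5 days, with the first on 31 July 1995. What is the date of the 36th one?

22 January 1996

The 36th occurrence is 35 intervals after the first: 35 × 5 = 175 days after 31 July 1995.
July has 31 days — 0 days to the end of July leaves 175.
August has 31 days (144 left).
September has 30 days (114 left).
October has 31 days (83 left).
November has 30 days (53 left).
December has 31 days (22 left).
22 days into January → 22 January 1996.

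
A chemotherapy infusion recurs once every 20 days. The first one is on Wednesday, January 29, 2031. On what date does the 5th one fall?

April 19, 2031

The 5th occurrence is 4 intervals after the first: 4 × 20 = 80 days after January 29, 2031.
January has 31 days — 2 days to the end of January leaves 78.
February has 28 days (50 left).
March has 31 days (19 left).
19 days into April → April 19, 2031.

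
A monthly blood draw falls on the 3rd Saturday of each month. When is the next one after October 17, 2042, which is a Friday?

October 18, 2042

October 2042 starts on a Wednesday; its first Saturday is the 4th, so the 3rd Saturday is the 18th — October 18, 2042.
October 18, 2042 is after October 17, 2042, so that is the next one.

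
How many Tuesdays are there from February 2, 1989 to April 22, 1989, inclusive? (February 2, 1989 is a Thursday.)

11

February 2, 1989 is a Thursday; the first Tuesday on or after it is February 7, 1989 (5 days later).
From February 7, 1989 to April 22, 1989: 21 + 31 + 22 = 74 days (rest of February, March, April).
74 ÷ 7 = 10 full weeks with remainder 4, so 10 more Tuesdays after the first → 11.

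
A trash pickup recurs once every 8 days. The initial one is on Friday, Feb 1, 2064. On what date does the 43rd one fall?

The 43rd occurrence is 42 intervals after the first: 42 × 8 = 336 days after Feb 1, 2064.
Feb has 29 days — 28 days to the end of Feb leaves 308.
Mar has 31 days (277 left).
Apr has 30 days (247 left).
May has 31 days (216 left).
Jun has 30 days (186 left).
Jul has 31 days (155 left).
Aug has 31 days (124 left).
Sep has 30 days (94 left).
Oct has 31 days (63 left).
Nov has 30 days (33 left).
Dec has 31 days (2 left).
2 days into Jan → Jan 2, 2065.

Jan 2, 2065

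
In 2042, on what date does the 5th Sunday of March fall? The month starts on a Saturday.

March 30, 2042

March 2042 begins on a Saturday, so the first Sunday is March 2 (1 day later).
The 5th Sunday is 4 weeks later: 2 + 28 = 30.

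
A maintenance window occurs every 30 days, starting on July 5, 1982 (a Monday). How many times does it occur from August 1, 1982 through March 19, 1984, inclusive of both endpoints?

Occurrences land 30·i days after July 5, 1982 for i = 0, 1, 2, …
August 1, 1982 is 27 days after the start; 27 ÷ 30 = 0 remainder 27; since the remainder is 27, round up to i = 1. First occurrence in the window: #2 on August 4, 1982 (1×30 = 30 days in).
March 19, 1984 is 623 days after the start; 623 ÷ 30 = 20 remainder 23. Last occurrence in the window: #21 on February 25, 1984.
Occurrences #2 through #21: 20 in total.

20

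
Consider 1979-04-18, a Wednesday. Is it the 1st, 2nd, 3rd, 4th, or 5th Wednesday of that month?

Day 18 falls in week ⌈18/7⌉ of the month.
Days 1–7 hold the 1st Wednesday, 8–14 the 2nd, 15–21 the 3rd, 22–28 the 4th, 29–31 the 5th.
18 is in the range for the 3rd.

3rd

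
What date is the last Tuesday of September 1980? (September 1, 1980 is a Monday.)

September 1980 begins on a Monday, so the first Tuesday is September 2 (1 day later).
September 1980 has 30 days. Adding weeks: 2, 9, 16, 23, 30 — the last one ≤ 30 is the 30th.

1980-09-30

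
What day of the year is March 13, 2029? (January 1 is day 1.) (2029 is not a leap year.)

Days in months before March: 31 + 28 = 59.
Plus 13 days into March → day 72.

72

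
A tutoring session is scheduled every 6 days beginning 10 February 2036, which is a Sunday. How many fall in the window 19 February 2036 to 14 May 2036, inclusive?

14

Occurrences land 6·i days after 10 February 2036 for i = 0, 1, 2, …
19 February 2036 is 9 days after the start; 9 ÷ 6 = 1 remainder 3; since the remainder is 3, round up to i = 2. First occurrence in the window: #3 on 22 February 2036 (2×6 = 12 days in).
14 May 2036 is 94 days after the start; 94 ÷ 6 = 15 remainder 4. Last occurrence in the window: #16 on 10 May 2036.
Occurrences #3 through #16: 14 in total.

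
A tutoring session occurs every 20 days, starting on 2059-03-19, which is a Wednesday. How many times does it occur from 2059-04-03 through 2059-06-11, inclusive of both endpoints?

Occurrences land 20·i days after 2059-03-19 for i = 0, 1, 2, …
2059-04-03 is 15 days after the start; 15 ÷ 20 = 0 remainder 15; since the remainder is 15, round up to i = 1. First occurrence in the window: #2 on 2059-04-08 (1×20 = 20 days in).
2059-06-11 is 84 days after the start; 84 ÷ 20 = 4 remainder 4. Last occurrence in the window: #5 on 2059-06-07.
Occurrences #2 through #5: 4 in total.

4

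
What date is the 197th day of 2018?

2018-07-16

January has 31 days (197 − 31 = 166 remain).
February has 28 days (166 − 28 = 138 remain).
March has 31 days (138 − 31 = 107 remain).
April has 30 days (107 − 30 = 77 remain).
May has 31 days (77 − 31 = 46 remain).
June has 30 days (46 − 30 = 16 remain).
16 into July → July 16.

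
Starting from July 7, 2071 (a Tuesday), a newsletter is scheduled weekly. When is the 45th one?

The 45th occurrence is 44 intervals after the first: 44 × 7 = 308 days after July 7, 2071.
July has 31 days — 24 days to the end of July leaves 284.
August has 31 days (253 left).
September has 30 days (223 left).
October has 31 days (192 left).
November has 30 days (162 left).
December has 31 days (131 left).
January has 31 days (100 left).
February has 29 days (71 left).
March has 31 days (40 left).
April has 30 days (10 left).
10 days into May → May 10, 2072.

May 10, 2072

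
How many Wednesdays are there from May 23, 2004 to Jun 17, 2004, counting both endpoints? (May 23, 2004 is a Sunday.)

May 23, 2004 is a Sunday; the first Wednesday on or after it is May 26, 2004 (3 days later).
From May 26, 2004 to Jun 17, 2004: 5 + 17 = 22 days (rest of May, Jun).
22 ÷ 7 = 3 full weeks with remainder 1, so 3 more Wednesdays after the first → 4.

4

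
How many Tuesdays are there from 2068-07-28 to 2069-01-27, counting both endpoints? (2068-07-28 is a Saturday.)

26

2068-07-28 is a Saturday; the first Tuesday on or after it is 2068-07-31 (3 days later).
From 2068-07-31 to 2069-01-27: 0 + 31 + 30 + 31 + 30 + 31 + 27 = 180 days (rest of July, August, September, October, November, December, January).
180 ÷ 7 = 25 full weeks with remainder 5, so 25 more Tuesdays after the first → 26.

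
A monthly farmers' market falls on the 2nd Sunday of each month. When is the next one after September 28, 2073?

October 8, 2073

September 2073 starts on a Friday; its first Sunday is the 3rd, so the 2nd Sunday is the 10th — September 10, 2073.
That is not after September 28, 2073, so look at October 2073.
October 2073 starts on a Sunday; its first Sunday is the 1st, so the 2nd Sunday is the 8th — October 8, 2073.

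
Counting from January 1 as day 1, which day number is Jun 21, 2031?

172

Days in months before Jun: 31 + 28 + 31 + 30 + 31 = 151.
Plus 21 days into Jun → day 172.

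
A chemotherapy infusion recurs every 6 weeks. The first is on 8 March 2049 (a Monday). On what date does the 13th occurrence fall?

25 July 2050

The 13th occurrence is 12 intervals after the first: 12 × 42 = 504 days after 8 March 2049.
March has 31 days — 23 days to the end of March leaves 481.
From end of March to end of 2049 is 275 days (206 left).
January has 31 days (175 left).
February has 28 days (147 left).
March has 31 days (116 left).
April has 30 days (86 left).
May has 31 days (55 left).
June has 30 days (25 left).
25 days into July → 25 July 2050.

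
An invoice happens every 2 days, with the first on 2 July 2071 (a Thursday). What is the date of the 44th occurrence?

The 44th occurrence is 43 intervals after the first: 43 × 2 = 86 days after 2 July 2071.
July has 31 days — 29 days to the end of July leaves 57.
August has 31 days (26 left).
26 days into September → 26 September 2071.

26 September 2071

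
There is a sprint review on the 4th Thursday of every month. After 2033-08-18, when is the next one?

2033-08-25

August 2033 starts on a Monday; its first Thursday is the 4th, so the 4th Thursday is the 25th — 2033-08-25.
2033-08-25 is after 2033-08-18, so that is the next one.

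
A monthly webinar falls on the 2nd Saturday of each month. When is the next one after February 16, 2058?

March 9, 2058

February 2058 starts on a Friday; its first Saturday is the 2nd, so the 2nd Saturday is the 9th — February 9, 2058.
That is not after February 16, 2058, so look at March 2058.
March 2058 starts on a Friday; its first Saturday is the 2nd, so the 2nd Saturday is the 9th — March 9, 2058.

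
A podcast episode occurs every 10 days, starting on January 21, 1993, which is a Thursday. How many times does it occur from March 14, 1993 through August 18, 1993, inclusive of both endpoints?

15

Occurrences land 10·i days after January 21, 1993 for i = 0, 1, 2, …
March 14, 1993 is 52 days after the start; 52 ÷ 10 = 5 remainder 2; since the remainder is 2, round up to i = 6. First occurrence in the window: #7 on March 22, 1993 (6×10 = 60 days in).
August 18, 1993 is 209 days after the start; 209 ÷ 10 = 20 remainder 9. Last occurrence in the window: #21 on August 9, 1993.
Occurrences #7 through #21: 15 in total.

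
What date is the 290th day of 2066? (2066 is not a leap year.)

2066-10-17

January has 31 days (290 − 31 = 259 remain).
February has 28 days (259 − 28 = 231 remain).
March has 31 days (231 − 31 = 200 remain).
April has 30 days (200 − 30 = 170 remain).
May has 31 days (170 − 31 = 139 remain).
June has 30 days (139 − 30 = 109 remain).
July has 31 days (109 − 31 = 78 remain).
August has 31 days (78 − 31 = 47 remain).
September has 30 days (47 − 30 = 17 remain).
17 into October → October 17.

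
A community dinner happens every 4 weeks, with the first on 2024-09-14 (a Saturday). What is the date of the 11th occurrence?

The 11th occurrence is 10 intervals after the first: 10 × 28 = 280 days after 2024-09-14.
September has 30 days — 16 days to the end of September leaves 264.
October has 31 days (233 left).
November has 30 days (203 left).
December has 31 days (172 left).
January has 31 days (141 left).
February has 28 days (113 left).
March has 31 days (82 left).
April has 30 days (52 left).
May has 31 days (21 left).
21 days into June → 2025-06-21.

2025-06-21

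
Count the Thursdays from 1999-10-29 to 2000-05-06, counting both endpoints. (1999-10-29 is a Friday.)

1999-10-29 is a Friday; the first Thursday on or after it is 1999-11-04 (6 days later).
From 1999-11-04 to 2000-05-06: 26 + 31 + 31 + 29 + 31 + 30 + 6 = 184 days (rest of November, December, January, February, March, April, May).
184 ÷ 7 = 26 full weeks with remainder 2, so 26 more Thursdays after the first → 27.

27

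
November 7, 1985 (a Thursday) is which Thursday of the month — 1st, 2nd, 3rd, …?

Day 7 falls in week ⌈7/7⌉ of the month.
Days 1–7 hold the 1st Thursday, 8–14 the 2nd, 15–21 the 3rd, 22–28 the 4th, 29–31 the 5th.
7 is in the range for the 1st.

1st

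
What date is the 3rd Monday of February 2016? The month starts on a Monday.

February 2016 begins on a Monday, so the first Monday is February 1.
The 3rd Monday is 2 weeks later: 1 + 14 = 15.

15 February 2016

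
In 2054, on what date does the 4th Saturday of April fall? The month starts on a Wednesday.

April 2054 begins on a Wednesday, so the first Saturday is April 4 (3 days later).
The 4th Saturday is 3 weeks later: 4 + 21 = 25.

2054-04-25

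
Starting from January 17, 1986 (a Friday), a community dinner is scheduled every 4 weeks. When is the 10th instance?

September 26, 1986

The 10th occurrence is 9 intervals after the first: 9 × 28 = 252 days after January 17, 1986.
January has 31 days — 14 days to the end of January leaves 238.
February has 28 days (210 left).
March has 31 days (179 left).
April has 30 days (149 left).
May has 31 days (118 left).
June has 30 days (88 left).
July has 31 days (57 left).
August has 31 days (26 left).
26 days into September → September 26, 1986.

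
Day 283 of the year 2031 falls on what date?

January has 31 days (283 − 31 = 252 remain).
February has 28 days (252 − 28 = 224 remain).
March has 31 days (224 − 31 = 193 remain).
April has 30 days (193 − 30 = 163 remain).
May has 31 days (163 − 31 = 132 remain).
June has 30 days (132 − 30 = 102 remain).
July has 31 days (102 − 31 = 71 remain).
August has 31 days (71 − 31 = 40 remain).
September has 30 days (40 − 30 = 10 remain).
10 into October → October 10.

2031-10-10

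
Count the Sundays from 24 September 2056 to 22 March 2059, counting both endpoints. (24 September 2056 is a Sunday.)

24 September 2056 is a Sunday; the first Sunday on or after it is 24 September 2056.
From 24 September 2056 to 22 March 2059: 98 + 365 + 365 + 81 = 909 days (rest of 2056, 2057, 2058, to 22 March 2059 in 2059).
909 ÷ 7 = 129 full weeks with remainder 6, so 129 more Sundays after the first → 130.

130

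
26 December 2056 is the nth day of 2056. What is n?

Days in months before December: 31 + 29 + 31 + 30 + 31 + 30 + 31 + 31 + 30 + 31 + 30 = 335.
Plus 26 days into December → day 361.

361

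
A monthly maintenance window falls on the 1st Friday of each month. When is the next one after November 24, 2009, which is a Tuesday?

December 4, 2009

November 2009 starts on a Sunday, so its 1st Friday is November 6, 2009 (5 days in).
That is not after November 24, 2009, so look at December 2009.
December 2009 starts on a Tuesday, so its 1st Friday is December 4, 2009 (3 days in).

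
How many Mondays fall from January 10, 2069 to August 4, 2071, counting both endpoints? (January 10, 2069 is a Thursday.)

January 10, 2069 is a Thursday; the first Monday on or after it is January 14, 2069 (4 days later).
From January 14, 2069 to August 4, 2071: 351 + 365 + 216 = 932 days (rest of 2069, 2070, to August 4, 2071 in 2071).
932 ÷ 7 = 133 full weeks with remainder 1, so 133 more Mondays after the first → 134.

134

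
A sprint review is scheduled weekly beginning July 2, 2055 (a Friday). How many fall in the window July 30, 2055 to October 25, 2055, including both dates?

Occurrences land 7·i days after July 2, 2055 for i = 0, 1, 2, …
July 30, 2055 is 28 days after the start; 28 ÷ 7 = 4 remainder 0. First occurrence in the window: #5 on July 30, 2055 (4×7 = 28 days in).
October 25, 2055 is 115 days after the start; 115 ÷ 7 = 16 remainder 3. Last occurrence in the window: #17 on October 22, 2055.
Occurrences #5 through #17: 13 in total.

13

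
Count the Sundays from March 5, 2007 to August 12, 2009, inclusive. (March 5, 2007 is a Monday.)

127

March 5, 2007 is a Monday; the first Sunday on or after it is March 11, 2007 (6 days later).
From March 11, 2007 to August 12, 2009: 295 + 366 + 224 = 885 days (rest of 2007, 2008, to August 12, 2009 in 2009).
885 ÷ 7 = 126 full weeks with remainder 3, so 126 more Sundays after the first → 127.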